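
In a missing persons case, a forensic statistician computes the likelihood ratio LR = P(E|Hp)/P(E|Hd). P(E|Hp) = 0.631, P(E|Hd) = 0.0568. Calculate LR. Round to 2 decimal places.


Likelihood ratio calculation:
LR = P(E|Hp) / P(E|Hd)
LR = 0.631 / 0.0568
LR = 11.11

11.11


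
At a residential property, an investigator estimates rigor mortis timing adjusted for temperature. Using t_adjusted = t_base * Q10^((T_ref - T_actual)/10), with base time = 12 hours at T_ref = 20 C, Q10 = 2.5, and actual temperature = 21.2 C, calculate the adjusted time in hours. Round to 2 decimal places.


Rigor mortis time adjustment:
Exponent = (T_ref - T_actual) / 10 = (20 - 21.2) / 10 = -0.12
Q10 factor = 2.5^-0.12 = 0.89587
t_adjusted = 12 * 0.89587 = 10.75 hours

10.75


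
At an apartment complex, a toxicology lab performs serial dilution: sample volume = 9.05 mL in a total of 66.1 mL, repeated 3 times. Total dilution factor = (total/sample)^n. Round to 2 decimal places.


Dilution factor calculation:
Single dilution = V_total / V_sample = 66.1 / 9.05 ≈ 7.303867
Number of dilutions = 3
Total DF = (66.1 / 9.05)^3 (full precision, rounded at the end) = 389.64

389.64


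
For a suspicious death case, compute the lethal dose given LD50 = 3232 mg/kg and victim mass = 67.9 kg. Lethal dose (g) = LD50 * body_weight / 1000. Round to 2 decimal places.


Lethal dose calculation:
Lethal dose = LD50 * body_weight / 1000
= 3232 * 67.9 / 1000
= 219452.8 / 1000
= 219.45 g

219.45


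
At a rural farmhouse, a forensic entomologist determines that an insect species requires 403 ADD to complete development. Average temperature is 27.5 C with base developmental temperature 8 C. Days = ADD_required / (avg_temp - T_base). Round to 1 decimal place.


Insect development time:
Effective temperature = avg_temp - T_base = 27.5 - 8 = 19.5 C
Days = ADD / effective_temp = 403 / 19.5 = 20.7 days

20.7


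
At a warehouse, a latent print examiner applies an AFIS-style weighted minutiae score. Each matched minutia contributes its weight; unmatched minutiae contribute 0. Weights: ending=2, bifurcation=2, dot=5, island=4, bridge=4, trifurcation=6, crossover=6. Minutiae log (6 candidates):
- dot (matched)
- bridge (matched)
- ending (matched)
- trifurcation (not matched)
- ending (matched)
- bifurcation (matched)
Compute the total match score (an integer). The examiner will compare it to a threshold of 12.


Weighted minutiae match score:
  dot: matched, +5 (running total 5)
  bridge: matched, +4 (running total 9)
  ending: matched, +2 (running total 11)
  trifurcation: not matched, +0
  ending: matched, +2 (running total 13)
  bifurcation: matched, +2 (running total 15)
Total score = 15
Threshold = 12; verdict = identification

15


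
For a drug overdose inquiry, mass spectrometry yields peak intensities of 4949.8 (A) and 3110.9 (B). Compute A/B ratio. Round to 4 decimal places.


Spectral peak ratio:
Peak A = 4949.8 counts
Peak B = 3110.9 counts
Ratio = 4949.8 / 3110.9 = 1.5911

1.5911


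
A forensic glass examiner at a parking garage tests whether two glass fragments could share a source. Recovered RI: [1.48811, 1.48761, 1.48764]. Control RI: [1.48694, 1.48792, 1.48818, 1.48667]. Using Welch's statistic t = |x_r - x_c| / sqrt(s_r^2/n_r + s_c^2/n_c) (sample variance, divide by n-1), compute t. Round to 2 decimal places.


Welch's t-criterion for glass RI comparison:
Recovered mean = sum / n_r = 4.46336 / 3 = 1.4877867
Control mean = sum / n_c = 5.94971 / 4 = 1.4874275
Recovered sample variance s_r^2 = 7.86333e-08
Control sample variance s_c^2 = 5.40092e-07
Welch SE (unpooled) = sqrt(s_r^2/n_r + s_c^2/n_c) = sqrt(2.62111e-08 + 1.35023e-07) = sqrt(1.61234e-07) = 0.00040154
|mean_r - mean_c| = 0.000359167
t = 0.000359167 / 0.00040154 = 0.89

0.89


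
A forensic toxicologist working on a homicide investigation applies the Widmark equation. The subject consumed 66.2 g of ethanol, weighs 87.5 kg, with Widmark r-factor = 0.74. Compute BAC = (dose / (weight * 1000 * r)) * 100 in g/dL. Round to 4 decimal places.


Applying the Widmark formula:
BAC = (dose_g / (body_wt * 1000 * r)) * 100
Denominator = 87.5 * 1000 * 0.74 = 64750
BAC = (66.2 / 64750) * 100
BAC = 0.1022 g/dL

0.1022


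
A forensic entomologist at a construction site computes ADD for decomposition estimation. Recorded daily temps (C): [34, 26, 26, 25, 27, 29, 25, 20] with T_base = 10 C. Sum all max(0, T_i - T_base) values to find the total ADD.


Computing ADD day by day:
Day 1: max(0, 34 - 10) = 24
Day 2: max(0, 26 - 10) = 16
Day 3: max(0, 26 - 10) = 16
Day 4: max(0, 25 - 10) = 15
Day 5: max(0, 27 - 10) = 17
Day 6: max(0, 29 - 10) = 19
Day 7: max(0, 25 - 10) = 15
Day 8: max(0, 20 - 10) = 10
Total ADD = 132

132


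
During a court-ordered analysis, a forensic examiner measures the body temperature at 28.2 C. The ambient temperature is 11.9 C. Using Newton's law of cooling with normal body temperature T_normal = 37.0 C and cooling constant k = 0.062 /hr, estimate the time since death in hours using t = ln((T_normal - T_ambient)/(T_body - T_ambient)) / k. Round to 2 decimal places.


Using Newton's law of cooling:
t = ln((T_normal - T_ambient) / (T_body - T_ambient)) / k
T_normal - T_ambient = 25.1
T_body - T_ambient = 16.3
Ratio = 1.539877
ln(ratio) = 0.431703
t = 0.431703 / 0.062 = 6.96 hours

6.96


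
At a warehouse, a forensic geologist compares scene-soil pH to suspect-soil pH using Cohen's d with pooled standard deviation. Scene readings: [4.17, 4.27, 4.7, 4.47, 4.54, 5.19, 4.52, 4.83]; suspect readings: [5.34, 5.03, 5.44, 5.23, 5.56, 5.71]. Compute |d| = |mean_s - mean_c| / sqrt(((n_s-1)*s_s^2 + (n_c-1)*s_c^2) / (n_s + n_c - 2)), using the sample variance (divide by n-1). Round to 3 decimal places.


Pooled-variance Cohen's d for soil pH comparison:
Scene mean = 36.69 / 8 = 4.58625
Suspect mean = 32.31 / 6 = 5.385
Scene sample variance s_s^2 = 0.104313
Suspect sample variance s_c^2 = 0.05827
Pooled variance = ((n_s-1)*s_s^2 + (n_c-1)*s_c^2) / (n_s + n_c - 2) = 0.085128
Pooled SD = sqrt(0.085128) = 0.291767
Mean difference = -0.79875
|d| = |-0.79875| / 0.291767 = 2.738

2.738


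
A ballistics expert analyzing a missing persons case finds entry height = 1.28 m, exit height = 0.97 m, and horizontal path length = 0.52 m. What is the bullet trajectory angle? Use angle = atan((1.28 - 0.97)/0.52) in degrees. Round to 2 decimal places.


Bullet trajectory angle:
Height difference = 1.28 - 0.97 = 0.31 m
angle = atan(0.31 / 0.52)
angle = atan(0.596154)
angle = 30.80 degrees

30.80


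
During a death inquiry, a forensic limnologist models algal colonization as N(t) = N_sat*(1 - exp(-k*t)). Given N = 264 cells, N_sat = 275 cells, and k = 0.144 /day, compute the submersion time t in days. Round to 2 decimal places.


PMSI from diatom colonization curve:
N / N_sat = 264 / 275 = 0.96
1 - N/N_sat = 0.04
ln(1 - N/N_sat) = -3.218876
t = -ln(1 - N/N_sat) / k = -(-3.218876) / 0.144 = 22.35 days

22.35


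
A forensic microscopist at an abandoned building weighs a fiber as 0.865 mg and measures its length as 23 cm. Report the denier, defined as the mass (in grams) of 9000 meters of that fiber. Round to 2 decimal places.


Denier calculation:
Mass in grams = 0.865 mg / 1000 = 0.000865 g
Length in meters = 23 cm / 100 = 0.23 m
Linear density = mass / length = 0.000865 / 0.23 = 0.00376087 g/m
Denier = (g/m) * 9000 = 0.00376087 * 9000 = 33.85

33.85


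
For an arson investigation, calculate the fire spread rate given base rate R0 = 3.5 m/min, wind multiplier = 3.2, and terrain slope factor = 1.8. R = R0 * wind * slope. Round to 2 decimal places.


Fire spread rate calculation:
R = R0 * wind_factor * slope_factor
= 3.5 * 3.2 * 1.8
= 11.2 * 1.8
= 20.16 m/min

20.16


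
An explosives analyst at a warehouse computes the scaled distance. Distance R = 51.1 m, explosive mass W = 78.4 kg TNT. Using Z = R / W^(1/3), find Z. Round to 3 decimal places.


Scaled distance calculation:
W^(1/3) = 78.4^(1/3) = 4.27995
Z = R / W^(1/3) = 51.1 / 4.27995
Z = 11.939 m/kg^(1/3)

11.939


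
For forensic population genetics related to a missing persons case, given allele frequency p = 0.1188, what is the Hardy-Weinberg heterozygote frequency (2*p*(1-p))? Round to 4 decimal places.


Hardy-Weinberg heterozygote frequency:
q = 1 - p = 1 - 0.1188 = 0.8812
2pq = 2 * 0.1188 * 0.8812 = 0.2094

0.2094


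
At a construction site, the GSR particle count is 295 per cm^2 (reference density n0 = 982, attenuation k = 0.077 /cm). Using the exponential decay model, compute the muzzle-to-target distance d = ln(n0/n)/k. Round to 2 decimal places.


GSR distance calculation:
n0/n = 982 / 295 = 3.328814
ln(n0/n) = 1.202616
d = 1.202616 / 0.077 = 15.62 cm

15.62


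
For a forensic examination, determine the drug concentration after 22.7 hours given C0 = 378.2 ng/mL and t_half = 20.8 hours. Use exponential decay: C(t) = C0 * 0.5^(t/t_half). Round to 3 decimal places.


Drug concentration decay:
Number of half-lives = t / t_half = 22.7 / 20.8 = 1.091346
Decay factor = 0.5^1.091346 = 0.4693233
C(t) = 378.2 * 0.4693233 = 177.498 ng/mL

177.498


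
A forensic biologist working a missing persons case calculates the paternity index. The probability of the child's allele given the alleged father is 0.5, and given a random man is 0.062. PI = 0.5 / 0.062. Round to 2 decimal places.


Paternity Index calculation:
PI = P(allele|father) / P(allele|random)
PI = 0.5 / 0.062
PI = 8.06

8.06


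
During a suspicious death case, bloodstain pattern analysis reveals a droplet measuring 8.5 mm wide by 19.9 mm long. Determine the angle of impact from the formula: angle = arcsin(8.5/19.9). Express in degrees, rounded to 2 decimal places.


Blood spatter impact angle calculation:
width / length = 8.5 / 19.9 = 0.427136
angle = arcsin(0.427136)
angle = 25.29 degrees

25.29


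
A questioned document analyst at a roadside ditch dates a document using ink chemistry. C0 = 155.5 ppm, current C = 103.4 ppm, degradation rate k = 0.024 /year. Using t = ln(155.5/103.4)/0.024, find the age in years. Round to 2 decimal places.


Document age estimation:
C0/C = 155.5 / 103.4 = 1.503868
ln(C0/C) = 0.40804
t = 0.40804 / 0.024 = 17.00 years

17.00


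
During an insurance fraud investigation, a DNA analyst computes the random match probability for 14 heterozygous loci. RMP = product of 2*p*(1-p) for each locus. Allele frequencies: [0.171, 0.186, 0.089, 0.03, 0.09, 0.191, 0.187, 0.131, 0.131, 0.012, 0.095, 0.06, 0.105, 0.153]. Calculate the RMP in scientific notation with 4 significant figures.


Computing RMP for 14 loci:
Locus 1: 2 * 0.171 * 0.829 = 0.283518
Locus 2: 2 * 0.186 * 0.814 = 0.302808
Locus 3: 2 * 0.089 * 0.911 = 0.162158
Locus 4: 2 * 0.03 * 0.97 = 0.0582
Locus 5: 2 * 0.09 * 0.91 = 0.1638
Locus 6: 2 * 0.191 * 0.809 = 0.309038
Locus 7: 2 * 0.187 * 0.813 = 0.304062
Locus 8: 2 * 0.131 * 0.869 = 0.227678
Locus 9: 2 * 0.131 * 0.869 = 0.227678
Locus 10: 2 * 0.012 * 0.988 = 0.023712
Locus 11: 2 * 0.095 * 0.905 = 0.17195
Locus 12: 2 * 0.06 * 0.94 = 0.1128
Locus 13: 2 * 0.105 * 0.895 = 0.18795
Locus 14: 2 * 0.153 * 0.847 = 0.259182
RMP = 1.448e-11

1.448e-11


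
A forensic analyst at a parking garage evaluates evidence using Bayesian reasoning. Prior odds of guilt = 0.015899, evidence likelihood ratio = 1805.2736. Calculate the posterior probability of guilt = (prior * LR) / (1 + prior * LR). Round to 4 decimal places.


Bayesian evidence evaluation:
Posterior odds = prior_odds * LR = 0.015899 * 1805.2736 = 28.70204
Posterior probability = posterior_odds / (1 + posterior_odds)
= 28.70204 / (1 + 28.70204)
= 28.70204 / 29.70204
= 0.9663

0.9663


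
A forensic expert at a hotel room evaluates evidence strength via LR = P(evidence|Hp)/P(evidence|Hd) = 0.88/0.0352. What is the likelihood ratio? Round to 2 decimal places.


Likelihood ratio calculation:
LR = P(E|Hp) / P(E|Hd)
LR = 0.88 / 0.0352
LR = 25.00

25.00


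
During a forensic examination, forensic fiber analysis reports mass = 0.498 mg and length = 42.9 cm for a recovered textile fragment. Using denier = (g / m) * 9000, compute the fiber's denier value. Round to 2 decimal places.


Denier calculation:
Mass in grams = 0.498 mg / 1000 = 0.000498 g
Length in meters = 42.9 cm / 100 = 0.429 m
Linear density = mass / length = 0.000498 / 0.429 = 0.00116084 g/m
Denier = (g/m) * 9000 = 0.00116084 * 9000 = 10.45

10.45


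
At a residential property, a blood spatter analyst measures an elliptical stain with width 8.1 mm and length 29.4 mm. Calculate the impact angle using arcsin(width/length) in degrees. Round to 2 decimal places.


Blood spatter impact angle calculation:
width / length = 8.1 / 29.4 = 0.27551
angle = arcsin(0.27551)
angle = 15.99 degrees

15.99


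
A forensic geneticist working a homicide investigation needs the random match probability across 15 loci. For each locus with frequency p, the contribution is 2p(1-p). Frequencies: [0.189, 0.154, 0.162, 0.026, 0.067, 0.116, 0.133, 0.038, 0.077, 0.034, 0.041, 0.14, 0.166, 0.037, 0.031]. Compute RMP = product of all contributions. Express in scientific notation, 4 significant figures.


Computing RMP for 15 loci:
Locus 1: 2 * 0.189 * 0.811 = 0.306558
Locus 2: 2 * 0.154 * 0.846 = 0.260568
Locus 3: 2 * 0.162 * 0.838 = 0.271512
Locus 4: 2 * 0.026 * 0.974 = 0.050648
Locus 5: 2 * 0.067 * 0.933 = 0.125022
Locus 6: 2 * 0.116 * 0.884 = 0.205088
Locus 7: 2 * 0.133 * 0.867 = 0.230622
Locus 8: 2 * 0.038 * 0.962 = 0.073112
Locus 9: 2 * 0.077 * 0.923 = 0.142142
Locus 10: 2 * 0.034 * 0.966 = 0.065688
Locus 11: 2 * 0.041 * 0.959 = 0.078638
Locus 12: 2 * 0.14 * 0.86 = 0.2408
Locus 13: 2 * 0.166 * 0.834 = 0.276888
Locus 14: 2 * 0.037 * 0.963 = 0.071262
Locus 15: 2 * 0.031 * 0.969 = 0.060078
RMP = 9.954e-14

9.954e-14


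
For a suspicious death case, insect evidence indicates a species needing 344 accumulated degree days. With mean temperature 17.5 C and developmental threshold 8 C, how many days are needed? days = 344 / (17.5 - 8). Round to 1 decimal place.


Insect development time:
Effective temperature = avg_temp - T_base = 17.5 - 8 = 9.5 C
Days = ADD / effective_temp = 344 / 9.5 = 36.2 days

36.2


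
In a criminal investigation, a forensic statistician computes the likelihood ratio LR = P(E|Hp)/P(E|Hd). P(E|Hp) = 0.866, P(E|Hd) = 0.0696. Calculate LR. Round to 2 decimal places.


Likelihood ratio calculation:
LR = P(E|Hp) / P(E|Hd)
LR = 0.866 / 0.0696
LR = 12.44

12.44


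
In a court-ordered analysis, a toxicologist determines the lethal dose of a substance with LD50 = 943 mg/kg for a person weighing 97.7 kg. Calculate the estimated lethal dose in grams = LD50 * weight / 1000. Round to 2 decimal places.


Lethal dose calculation:
Lethal dose = LD50 * body_weight / 1000
= 943 * 97.7 / 1000
= 92131.1 / 1000
= 92.13 g

92.13


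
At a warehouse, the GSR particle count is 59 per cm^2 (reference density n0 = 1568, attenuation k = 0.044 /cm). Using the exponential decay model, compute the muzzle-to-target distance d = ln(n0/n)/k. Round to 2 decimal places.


GSR distance calculation:
n0/n = 1568 / 59 = 26.576271
ln(n0/n) = 3.280019
d = 3.280019 / 0.044 = 74.55 cm

74.55


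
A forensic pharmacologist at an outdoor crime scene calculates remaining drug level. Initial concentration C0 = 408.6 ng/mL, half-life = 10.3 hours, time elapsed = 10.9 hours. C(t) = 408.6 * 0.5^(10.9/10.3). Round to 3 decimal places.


Drug concentration decay:
Number of half-lives = t / t_half = 10.9 / 10.3 = 1.058252
Decay factor = 0.5^1.058252 = 0.48021354
C(t) = 408.6 * 0.48021354 = 196.215 ng/mL

196.215


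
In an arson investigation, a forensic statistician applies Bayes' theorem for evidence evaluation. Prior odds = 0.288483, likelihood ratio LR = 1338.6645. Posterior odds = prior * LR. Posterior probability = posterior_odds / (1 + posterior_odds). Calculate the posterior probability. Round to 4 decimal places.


Bayesian evidence evaluation:
Posterior odds = prior_odds * LR = 0.288483 * 1338.6645 = 386.182
Posterior probability = posterior_odds / (1 + posterior_odds)
= 386.182 / (1 + 386.182)
= 386.182 / 387.182
= 0.9974

0.9974


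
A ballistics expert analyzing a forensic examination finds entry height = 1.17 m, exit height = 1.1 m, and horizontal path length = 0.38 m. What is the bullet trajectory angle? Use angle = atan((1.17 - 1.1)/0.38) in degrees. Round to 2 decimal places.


Bullet trajectory angle:
Height difference = 1.17 - 1.1 = 0.07 m
angle = atan(0.07 / 0.38)
angle = atan(0.184211)
angle = 10.44 degrees

10.44


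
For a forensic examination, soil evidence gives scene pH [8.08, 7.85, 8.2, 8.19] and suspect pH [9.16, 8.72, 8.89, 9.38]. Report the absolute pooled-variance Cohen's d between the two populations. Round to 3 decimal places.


Pooled-variance Cohen's d for soil pH comparison:
Scene mean = 32.32 / 4 = 8.08
Suspect mean = 36.15 / 4 = 9.0375
Scene sample variance s_s^2 = 0.026467
Suspect sample variance s_c^2 = 0.084958
Pooled variance = ((n_s-1)*s_s^2 + (n_c-1)*s_c^2) / (n_s + n_c - 2) = 0.055712
Pooled SD = sqrt(0.055712) = 0.236034
Mean difference = -0.9575
|d| = |-0.9575| / 0.236034 = 4.057

4.057


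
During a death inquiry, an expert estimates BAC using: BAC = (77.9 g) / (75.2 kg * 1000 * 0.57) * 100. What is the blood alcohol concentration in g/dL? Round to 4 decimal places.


Applying the Widmark formula:
BAC = (dose_g / (body_wt * 1000 * r)) * 100
Denominator = 75.2 * 1000 * 0.57 = 42864
BAC = (77.9 / 42864) * 100
BAC = 0.1817 g/dL

0.1817


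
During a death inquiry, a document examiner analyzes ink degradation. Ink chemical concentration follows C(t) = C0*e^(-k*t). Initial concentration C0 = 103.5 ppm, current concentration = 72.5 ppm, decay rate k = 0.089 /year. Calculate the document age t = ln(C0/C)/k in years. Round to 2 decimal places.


Document age estimation:
C0/C = 103.5 / 72.5 = 1.427586
ln(C0/C) = 0.355985
t = 0.355985 / 0.089 = 4.00 years

4.00


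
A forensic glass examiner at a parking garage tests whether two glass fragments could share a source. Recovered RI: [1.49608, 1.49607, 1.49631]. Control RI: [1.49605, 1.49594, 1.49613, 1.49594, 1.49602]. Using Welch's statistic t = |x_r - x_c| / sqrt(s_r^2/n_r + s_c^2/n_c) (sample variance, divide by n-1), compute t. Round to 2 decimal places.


Welch's t-criterion for glass RI comparison:
Recovered mean = sum / n_r = 4.48846 / 3 = 1.4961533
Control mean = sum / n_c = 7.48008 / 5 = 1.496016
Recovered sample variance s_r^2 = 1.84333e-08
Control sample variance s_c^2 = 6.43e-09
Welch SE (unpooled) = sqrt(s_r^2/n_r + s_c^2/n_c) = sqrt(6.14444e-09 + 1.286e-09) = sqrt(7.43044e-09) = 8.62e-05
|mean_r - mean_c| = 0.000137333
t = 0.000137333 / 8.62e-05 = 1.59

1.59


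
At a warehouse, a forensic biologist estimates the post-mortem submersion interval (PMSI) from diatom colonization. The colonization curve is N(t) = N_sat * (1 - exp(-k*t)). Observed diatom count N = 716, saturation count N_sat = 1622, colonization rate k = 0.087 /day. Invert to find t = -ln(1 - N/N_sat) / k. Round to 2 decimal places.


PMSI from diatom colonization curve:
N / N_sat = 716 / 1622 = 0.44143
1 - N/N_sat = 0.55857
ln(1 - N/N_sat) = -0.582375
t = -ln(1 - N/N_sat) / k = -(-0.582375) / 0.087 = 6.69 days

6.69


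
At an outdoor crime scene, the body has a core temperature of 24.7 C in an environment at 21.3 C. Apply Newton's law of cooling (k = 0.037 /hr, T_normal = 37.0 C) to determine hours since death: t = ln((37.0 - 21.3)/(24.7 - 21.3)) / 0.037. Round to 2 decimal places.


Using Newton's law of cooling:
t = ln((T_normal - T_ambient) / (T_body - T_ambient)) / k
T_normal - T_ambient = 15.7
T_body - T_ambient = 3.4
Ratio = 4.617647
ln(ratio) = 1.529885
t = 1.529885 / 0.037 = 41.35 hours

41.35


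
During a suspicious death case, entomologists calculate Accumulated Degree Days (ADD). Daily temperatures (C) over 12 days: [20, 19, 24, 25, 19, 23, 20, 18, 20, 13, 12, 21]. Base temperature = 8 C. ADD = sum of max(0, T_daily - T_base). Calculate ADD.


Computing ADD day by day:
Day 1: max(0, 20 - 8) = 12
Day 2: max(0, 19 - 8) = 11
Day 3: max(0, 24 - 8) = 16
Day 4: max(0, 25 - 8) = 17
Day 5: max(0, 19 - 8) = 11
Day 6: max(0, 23 - 8) = 15
Day 7: max(0, 20 - 8) = 12
Day 8: max(0, 18 - 8) = 10
Day 9: max(0, 20 - 8) = 12
Day 10: max(0, 13 - 8) = 5
Day 11: max(0, 12 - 8) = 4
Day 12: max(0, 21 - 8) = 13
Total ADD = 138

138


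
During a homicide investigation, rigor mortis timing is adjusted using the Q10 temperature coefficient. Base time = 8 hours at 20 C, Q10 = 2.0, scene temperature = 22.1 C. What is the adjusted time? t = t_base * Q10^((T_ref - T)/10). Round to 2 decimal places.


Rigor mortis time adjustment:
Exponent = (T_ref - T_actual) / 10 = (20 - 22.1) / 10 = -0.21
Q10 factor = 2.0^-0.21 = 0.86454
t_adjusted = 8 * 0.86454 = 6.92 hours

6.92


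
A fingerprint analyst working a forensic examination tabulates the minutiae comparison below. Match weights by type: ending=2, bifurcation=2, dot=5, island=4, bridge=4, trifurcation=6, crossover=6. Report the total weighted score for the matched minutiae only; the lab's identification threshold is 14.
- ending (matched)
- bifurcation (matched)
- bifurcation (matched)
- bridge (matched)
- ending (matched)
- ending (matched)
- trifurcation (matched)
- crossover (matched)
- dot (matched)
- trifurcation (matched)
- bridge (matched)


Weighted minutiae match score:
  ending: matched, +2 (running total 2)
  bifurcation: matched, +2 (running total 4)
  bifurcation: matched, +2 (running total 6)
  bridge: matched, +4 (running total 10)
  ending: matched, +2 (running total 12)
  ending: matched, +2 (running total 14)
  trifurcation: matched, +6 (running total 20)
  crossover: matched, +6 (running total 26)
  dot: matched, +5 (running total 31)
  trifurcation: matched, +6 (running total 37)
  bridge: matched, +4 (running total 41)
Total score = 41
Threshold = 14; verdict = identification

41


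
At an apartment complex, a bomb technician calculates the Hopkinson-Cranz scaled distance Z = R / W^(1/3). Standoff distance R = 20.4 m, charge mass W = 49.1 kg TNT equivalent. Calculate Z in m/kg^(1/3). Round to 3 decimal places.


Scaled distance calculation:
W^(1/3) = 49.1^(1/3) = 3.661793
Z = R / W^(1/3) = 20.4 / 3.661793
Z = 5.571 m/kg^(1/3)

5.571


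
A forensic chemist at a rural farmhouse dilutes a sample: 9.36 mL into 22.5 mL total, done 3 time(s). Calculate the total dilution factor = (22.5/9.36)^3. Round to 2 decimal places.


Dilution factor calculation:
Single dilution = V_total / V_sample = 22.5 / 9.36 ≈ 2.403846
Number of dilutions = 3
Total DF = (22.5 / 9.36)^3 (full precision, rounded at the end) = 13.89

13.89


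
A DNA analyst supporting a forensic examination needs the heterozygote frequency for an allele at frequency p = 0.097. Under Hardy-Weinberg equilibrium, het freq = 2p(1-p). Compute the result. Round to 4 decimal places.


Hardy-Weinberg heterozygote frequency:
q = 1 - p = 1 - 0.097 = 0.903
2pq = 2 * 0.097 * 0.903 = 0.1752

0.1752


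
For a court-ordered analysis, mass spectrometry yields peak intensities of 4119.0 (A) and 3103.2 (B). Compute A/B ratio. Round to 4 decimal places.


Spectral peak ratio:
Peak A = 4119.0 counts
Peak B = 3103.2 counts
Ratio = 4119.0 / 3103.2 = 1.3273

1.3273


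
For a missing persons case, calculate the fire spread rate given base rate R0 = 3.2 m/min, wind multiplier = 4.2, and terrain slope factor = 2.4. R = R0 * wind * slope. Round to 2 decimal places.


Fire spread rate calculation:
R = R0 * wind_factor * slope_factor
= 3.2 * 4.2 * 2.4
= 13.44 * 2.4
= 32.26 m/min

32.26


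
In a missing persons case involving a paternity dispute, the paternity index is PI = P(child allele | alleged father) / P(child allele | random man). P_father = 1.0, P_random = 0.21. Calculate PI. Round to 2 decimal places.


Paternity Index calculation:
PI = P(allele|father) / P(allele|random)
PI = 1.0 / 0.21
PI = 4.76

4.76


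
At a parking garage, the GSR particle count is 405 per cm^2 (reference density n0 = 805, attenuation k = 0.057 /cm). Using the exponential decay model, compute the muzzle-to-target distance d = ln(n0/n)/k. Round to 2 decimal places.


GSR distance calculation:
n0/n = 805 / 405 = 1.987654
ln(n0/n) = 0.686955
d = 0.686955 / 0.057 = 12.05 cm

12.05


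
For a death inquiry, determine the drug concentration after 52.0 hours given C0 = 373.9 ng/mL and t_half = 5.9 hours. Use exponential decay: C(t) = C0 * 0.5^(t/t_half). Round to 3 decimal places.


Drug concentration decay:
Number of half-lives = t / t_half = 52.0 / 5.9 = 8.813559
Decay factor = 0.5^8.813559 = 0.00222256
C(t) = 373.9 * 0.00222256 = 0.831 ng/mL

0.831


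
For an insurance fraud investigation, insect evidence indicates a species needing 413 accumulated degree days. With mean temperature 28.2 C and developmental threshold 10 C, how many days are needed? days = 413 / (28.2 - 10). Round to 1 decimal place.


Insect development time:
Effective temperature = avg_temp - T_base = 28.2 - 10 = 18.2 C
Days = ADD / effective_temp = 413 / 18.2 = 22.7 days

22.7


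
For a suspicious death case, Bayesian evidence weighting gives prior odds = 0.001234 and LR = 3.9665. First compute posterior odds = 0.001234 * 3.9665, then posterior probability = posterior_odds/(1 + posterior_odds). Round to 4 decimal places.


Bayesian evidence evaluation:
Posterior odds = prior_odds * LR = 0.001234 * 3.9665 = 0.004894661
Posterior probability = posterior_odds / (1 + posterior_odds)
= 0.004894661 / (1 + 0.004894661)
= 0.004894661 / 1.004894661
= 0.0049

0.0049


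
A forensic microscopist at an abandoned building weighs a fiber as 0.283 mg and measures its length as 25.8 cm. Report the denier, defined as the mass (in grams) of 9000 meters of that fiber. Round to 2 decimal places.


Denier calculation:
Mass in grams = 0.283 mg / 1000 = 0.000283 g
Length in meters = 25.8 cm / 100 = 0.258 m
Linear density = mass / length = 0.000283 / 0.258 = 0.0010969 g/m
Denier = (g/m) * 9000 = 0.0010969 * 9000 = 9.87

9.87


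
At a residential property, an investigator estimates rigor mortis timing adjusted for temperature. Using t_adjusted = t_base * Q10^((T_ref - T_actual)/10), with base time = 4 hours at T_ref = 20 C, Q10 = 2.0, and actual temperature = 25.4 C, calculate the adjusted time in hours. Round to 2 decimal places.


Rigor mortis time adjustment:
Exponent = (T_ref - T_actual) / 10 = (20 - 25.4) / 10 = -0.54
Q10 factor = 2.0^-0.54 = 0.68777
t_adjusted = 4 * 0.68777 = 2.75 hours

2.75


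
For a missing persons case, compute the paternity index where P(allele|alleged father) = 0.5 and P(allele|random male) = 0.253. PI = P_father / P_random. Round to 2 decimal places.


Paternity Index calculation:
PI = P(allele|father) / P(allele|random)
PI = 0.5 / 0.253
PI = 1.98

1.98


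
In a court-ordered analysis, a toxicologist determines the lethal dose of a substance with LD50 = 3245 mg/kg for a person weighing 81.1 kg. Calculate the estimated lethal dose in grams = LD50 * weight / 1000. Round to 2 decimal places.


Lethal dose calculation:
Lethal dose = LD50 * body_weight / 1000
= 3245 * 81.1 / 1000
= 263169.5 / 1000
= 263.17 g

263.17


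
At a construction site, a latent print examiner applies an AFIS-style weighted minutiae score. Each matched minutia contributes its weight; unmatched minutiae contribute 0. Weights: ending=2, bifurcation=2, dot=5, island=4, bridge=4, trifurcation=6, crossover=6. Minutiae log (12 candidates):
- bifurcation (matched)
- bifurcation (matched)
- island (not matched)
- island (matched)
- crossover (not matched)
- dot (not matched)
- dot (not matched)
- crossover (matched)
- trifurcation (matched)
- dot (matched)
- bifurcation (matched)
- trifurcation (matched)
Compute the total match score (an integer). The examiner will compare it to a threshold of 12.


Weighted minutiae match score:
  bifurcation: matched, +2 (running total 2)
  bifurcation: matched, +2 (running total 4)
  island: not matched, +0
  island: matched, +4 (running total 8)
  crossover: not matched, +0
  dot: not matched, +0
  dot: not matched, +0
  crossover: matched, +6 (running total 14)
  trifurcation: matched, +6 (running total 20)
  dot: matched, +5 (running total 25)
  bifurcation: matched, +2 (running total 27)
  trifurcation: matched, +6 (running total 33)
Total score = 33
Threshold = 12; verdict = identification

33


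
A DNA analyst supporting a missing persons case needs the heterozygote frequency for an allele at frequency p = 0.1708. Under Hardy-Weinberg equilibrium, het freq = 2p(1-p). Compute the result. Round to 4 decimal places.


Hardy-Weinberg heterozygote frequency:
q = 1 - p = 1 - 0.1708 = 0.8292
2pq = 2 * 0.1708 * 0.8292 = 0.2833

0.2833


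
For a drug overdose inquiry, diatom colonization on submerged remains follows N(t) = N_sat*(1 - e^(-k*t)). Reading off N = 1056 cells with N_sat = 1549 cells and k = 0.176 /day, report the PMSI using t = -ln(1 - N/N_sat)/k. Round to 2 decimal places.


PMSI from diatom colonization curve:
N / N_sat = 1056 / 1549 = 0.68173
1 - N/N_sat = 0.31827
ln(1 - N/N_sat) = -1.144855
t = -ln(1 - N/N_sat) / k = -(-1.144855) / 0.176 = 6.50 days

6.50


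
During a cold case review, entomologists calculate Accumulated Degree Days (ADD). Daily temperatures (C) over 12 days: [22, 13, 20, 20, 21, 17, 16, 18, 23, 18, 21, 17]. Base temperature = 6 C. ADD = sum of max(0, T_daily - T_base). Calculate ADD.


Computing ADD day by day:
Day 1: max(0, 22 - 6) = 16
Day 2: max(0, 13 - 6) = 7
Day 3: max(0, 20 - 6) = 14
Day 4: max(0, 20 - 6) = 14
Day 5: max(0, 21 - 6) = 15
Day 6: max(0, 17 - 6) = 11
Day 7: max(0, 16 - 6) = 10
Day 8: max(0, 18 - 6) = 12
Day 9: max(0, 23 - 6) = 17
Day 10: max(0, 18 - 6) = 12
Day 11: max(0, 21 - 6) = 15
Day 12: max(0, 17 - 6) = 11
Total ADD = 154

154


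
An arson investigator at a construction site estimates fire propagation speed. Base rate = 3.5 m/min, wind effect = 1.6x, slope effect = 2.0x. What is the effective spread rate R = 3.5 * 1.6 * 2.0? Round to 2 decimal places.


Fire spread rate calculation:
R = R0 * wind_factor * slope_factor
= 3.5 * 1.6 * 2.0
= 5.6 * 2.0
= 11.20 m/min

11.20


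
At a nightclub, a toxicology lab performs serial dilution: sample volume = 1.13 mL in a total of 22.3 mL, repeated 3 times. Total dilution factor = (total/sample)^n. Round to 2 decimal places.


Dilution factor calculation:
Single dilution = V_total / V_sample = 22.3 / 1.13 ≈ 19.734513
Number of dilutions = 3
Total DF = (22.3 / 1.13)^3 (full precision, rounded at the end) = 7685.63

7685.63


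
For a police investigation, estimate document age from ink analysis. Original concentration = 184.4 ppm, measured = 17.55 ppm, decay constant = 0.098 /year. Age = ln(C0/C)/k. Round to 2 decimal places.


Document age estimation:
C0/C = 184.4 / 17.55 = 10.507123
ln(C0/C) = 2.352053
t = 2.352053 / 0.098 = 24.00 years

24.00


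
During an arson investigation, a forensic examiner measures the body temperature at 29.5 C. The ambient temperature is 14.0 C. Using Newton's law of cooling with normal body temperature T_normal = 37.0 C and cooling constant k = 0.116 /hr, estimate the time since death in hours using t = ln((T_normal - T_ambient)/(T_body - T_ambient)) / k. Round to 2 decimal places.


Using Newton's law of cooling:
t = ln((T_normal - T_ambient) / (T_body - T_ambient)) / k
T_normal - T_ambient = 23.0
T_body - T_ambient = 15.5
Ratio = 1.483871
ln(ratio) = 0.394654
t = 0.394654 / 0.116 = 3.40 hours

3.40


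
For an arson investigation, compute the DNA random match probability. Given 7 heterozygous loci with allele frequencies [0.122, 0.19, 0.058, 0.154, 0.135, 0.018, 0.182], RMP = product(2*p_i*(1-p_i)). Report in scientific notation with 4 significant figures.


Computing RMP for 7 loci:
Locus 1: 2 * 0.122 * 0.878 = 0.214232
Locus 2: 2 * 0.19 * 0.81 = 0.3078
Locus 3: 2 * 0.058 * 0.942 = 0.109272
Locus 4: 2 * 0.154 * 0.846 = 0.260568
Locus 5: 2 * 0.135 * 0.865 = 0.23355
Locus 6: 2 * 0.018 * 0.982 = 0.035352
Locus 7: 2 * 0.182 * 0.818 = 0.297752
RMP = 4.616e-06

4.616e-06


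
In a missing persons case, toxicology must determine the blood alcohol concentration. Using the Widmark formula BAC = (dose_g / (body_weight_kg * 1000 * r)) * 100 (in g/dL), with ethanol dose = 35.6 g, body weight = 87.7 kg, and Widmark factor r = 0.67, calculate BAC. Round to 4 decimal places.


Applying the Widmark formula:
BAC = (dose_g / (body_wt * 1000 * r)) * 100
Denominator = 87.7 * 1000 * 0.67 = 58759
BAC = (35.6 / 58759) * 100
BAC = 0.0606 g/dL

0.0606


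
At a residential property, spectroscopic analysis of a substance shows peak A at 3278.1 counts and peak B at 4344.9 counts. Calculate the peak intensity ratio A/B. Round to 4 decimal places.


Spectral peak ratio:
Peak A = 3278.1 counts
Peak B = 4344.9 counts
Ratio = 3278.1 / 4344.9 = 0.7545

0.7545


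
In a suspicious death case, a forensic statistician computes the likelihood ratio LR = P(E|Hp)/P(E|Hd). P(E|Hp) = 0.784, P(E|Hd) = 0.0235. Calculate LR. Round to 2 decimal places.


Likelihood ratio calculation:
LR = P(E|Hp) / P(E|Hd)
LR = 0.784 / 0.0235
LR = 33.36

33.36


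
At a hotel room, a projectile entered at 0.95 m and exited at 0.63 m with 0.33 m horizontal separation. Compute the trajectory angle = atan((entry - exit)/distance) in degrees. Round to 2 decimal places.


Bullet trajectory angle:
Height difference = 0.95 - 0.63 = 0.32 m
angle = atan(0.32 / 0.33)
angle = atan(0.969697)
angle = 44.12 degrees

44.12


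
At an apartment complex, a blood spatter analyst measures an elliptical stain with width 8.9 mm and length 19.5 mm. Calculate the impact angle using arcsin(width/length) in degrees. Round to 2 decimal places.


Blood spatter impact angle calculation:
width / length = 8.9 / 19.5 = 0.45641
angle = arcsin(0.45641)
angle = 27.16 degrees

27.16


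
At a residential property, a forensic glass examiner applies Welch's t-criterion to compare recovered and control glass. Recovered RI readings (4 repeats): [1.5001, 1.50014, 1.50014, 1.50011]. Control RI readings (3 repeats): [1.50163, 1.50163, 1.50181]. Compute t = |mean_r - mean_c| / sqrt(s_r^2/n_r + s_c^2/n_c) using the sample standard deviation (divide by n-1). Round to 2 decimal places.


Welch's t-criterion for glass RI comparison:
Recovered mean = sum / n_r = 6.00049 / 4 = 1.5001225
Control mean = sum / n_c = 4.50507 / 3 = 1.50169
Recovered sample variance s_r^2 = 4.25e-10
Control sample variance s_c^2 = 1.08e-08
Welch SE (unpooled) = sqrt(s_r^2/n_r + s_c^2/n_c) = sqrt(1.0625e-10 + 3.6e-09) = sqrt(3.70625e-09) = 6.0879e-05
|mean_r - mean_c| = 0.0015675
t = 0.0015675 / 6.0879e-05 = 25.75

25.75


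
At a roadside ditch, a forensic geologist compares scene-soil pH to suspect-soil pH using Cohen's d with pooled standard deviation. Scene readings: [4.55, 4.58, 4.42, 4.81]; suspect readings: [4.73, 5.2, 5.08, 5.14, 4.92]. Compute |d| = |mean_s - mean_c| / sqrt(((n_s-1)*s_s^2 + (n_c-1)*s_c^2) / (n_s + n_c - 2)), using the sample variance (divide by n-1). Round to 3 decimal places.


Pooled-variance Cohen's d for soil pH comparison:
Scene mean = 18.36 / 4 = 4.59
Suspect mean = 25.07 / 5 = 5.014
Scene sample variance s_s^2 = 0.026333
Suspect sample variance s_c^2 = 0.03608
Pooled variance = ((n_s-1)*s_s^2 + (n_c-1)*s_c^2) / (n_s + n_c - 2) = 0.031903
Pooled SD = sqrt(0.031903) = 0.178614
Mean difference = -0.424
|d| = |-0.424| / 0.178614 = 2.374

2.374


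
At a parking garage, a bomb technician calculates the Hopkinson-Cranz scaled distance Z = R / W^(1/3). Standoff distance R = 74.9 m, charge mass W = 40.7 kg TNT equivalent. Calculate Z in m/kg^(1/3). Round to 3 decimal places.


Scaled distance calculation:
W^(1/3) = 40.7^(1/3) = 3.439786
Z = R / W^(1/3) = 74.9 / 3.439786
Z = 21.775 m/kg^(1/3)

21.775


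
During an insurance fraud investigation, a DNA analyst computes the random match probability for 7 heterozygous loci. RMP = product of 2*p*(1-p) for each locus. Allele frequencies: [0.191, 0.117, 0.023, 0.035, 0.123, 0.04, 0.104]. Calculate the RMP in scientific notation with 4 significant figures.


Computing RMP for 7 loci:
Locus 1: 2 * 0.191 * 0.809 = 0.309038
Locus 2: 2 * 0.117 * 0.883 = 0.206622
Locus 3: 2 * 0.023 * 0.977 = 0.044942
Locus 4: 2 * 0.035 * 0.965 = 0.06755
Locus 5: 2 * 0.123 * 0.877 = 0.215742
Locus 6: 2 * 0.04 * 0.96 = 0.0768
Locus 7: 2 * 0.104 * 0.896 = 0.186368
RMP = 5.986e-07

5.986e-07


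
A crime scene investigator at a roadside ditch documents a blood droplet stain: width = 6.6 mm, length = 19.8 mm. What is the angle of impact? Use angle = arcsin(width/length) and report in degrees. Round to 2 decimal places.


Blood spatter impact angle calculation:
width / length = 6.6 / 19.8 = 0.333333
angle = arcsin(0.333333)
angle = 19.47 degrees

19.47


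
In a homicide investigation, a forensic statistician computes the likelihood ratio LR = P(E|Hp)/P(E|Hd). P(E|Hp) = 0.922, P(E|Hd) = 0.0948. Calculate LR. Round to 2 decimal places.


Likelihood ratio calculation:
LR = P(E|Hp) / P(E|Hd)
LR = 0.922 / 0.0948
LR = 9.73

9.73


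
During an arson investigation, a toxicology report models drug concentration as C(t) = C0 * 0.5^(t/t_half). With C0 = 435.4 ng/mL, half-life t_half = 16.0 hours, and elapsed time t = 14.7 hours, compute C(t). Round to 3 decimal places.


Drug concentration decay:
Number of half-lives = t / t_half = 14.7 / 16.0 = 0.91875
Decay factor = 0.5^0.91875 = 0.52896714
C(t) = 435.4 * 0.52896714 = 230.312 ng/mL

230.312


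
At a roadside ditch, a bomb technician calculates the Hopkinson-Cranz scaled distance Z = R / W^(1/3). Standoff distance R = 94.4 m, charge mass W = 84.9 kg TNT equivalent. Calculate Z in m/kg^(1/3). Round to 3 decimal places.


Scaled distance calculation:
W^(1/3) = 84.9^(1/3) = 4.395105
Z = R / W^(1/3) = 94.4 / 4.395105
Z = 21.478 m/kg^(1/3)

21.478


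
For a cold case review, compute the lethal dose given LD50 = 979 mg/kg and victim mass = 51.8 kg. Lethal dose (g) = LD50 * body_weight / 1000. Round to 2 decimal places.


Lethal dose calculation:
Lethal dose = LD50 * body_weight / 1000
= 979 * 51.8 / 1000
= 50712.2 / 1000
= 50.71 g

50.71


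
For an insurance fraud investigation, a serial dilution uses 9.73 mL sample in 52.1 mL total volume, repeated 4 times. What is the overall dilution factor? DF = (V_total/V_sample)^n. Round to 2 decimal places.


Dilution factor calculation:
Single dilution = V_total / V_sample = 52.1 / 9.73 ≈ 5.354573
Number of dilutions = 4
Total DF = (52.1 / 9.73)^4 (full precision, rounded at the end) = 822.05

822.05


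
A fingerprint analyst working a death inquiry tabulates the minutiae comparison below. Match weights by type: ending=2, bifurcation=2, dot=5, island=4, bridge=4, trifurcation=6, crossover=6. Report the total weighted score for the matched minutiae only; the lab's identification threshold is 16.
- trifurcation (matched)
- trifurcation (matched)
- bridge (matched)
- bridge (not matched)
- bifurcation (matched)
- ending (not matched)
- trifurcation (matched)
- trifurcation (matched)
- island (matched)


Weighted minutiae match score:
  trifurcation: matched, +6 (running total 6)
  trifurcation: matched, +6 (running total 12)
  bridge: matched, +4 (running total 16)
  bridge: not matched, +0
  bifurcation: matched, +2 (running total 18)
  ending: not matched, +0
  trifurcation: matched, +6 (running total 24)
  trifurcation: matched, +6 (running total 30)
  island: matched, +4 (running total 34)
Total score = 34
Threshold = 16; verdict = identification

34


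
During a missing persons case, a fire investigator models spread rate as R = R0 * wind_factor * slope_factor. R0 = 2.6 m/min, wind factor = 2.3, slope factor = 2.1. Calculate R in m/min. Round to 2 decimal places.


Fire spread rate calculation:
R = R0 * wind_factor * slope_factor
= 2.6 * 2.3 * 2.1
= 5.98 * 2.1
= 12.56 m/min

12.56


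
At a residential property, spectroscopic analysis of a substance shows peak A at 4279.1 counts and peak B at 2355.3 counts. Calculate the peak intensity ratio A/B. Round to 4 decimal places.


Spectral peak ratio:
Peak A = 4279.1 counts
Peak B = 2355.3 counts
Ratio = 4279.1 / 2355.3 = 1.8168

1.8168
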